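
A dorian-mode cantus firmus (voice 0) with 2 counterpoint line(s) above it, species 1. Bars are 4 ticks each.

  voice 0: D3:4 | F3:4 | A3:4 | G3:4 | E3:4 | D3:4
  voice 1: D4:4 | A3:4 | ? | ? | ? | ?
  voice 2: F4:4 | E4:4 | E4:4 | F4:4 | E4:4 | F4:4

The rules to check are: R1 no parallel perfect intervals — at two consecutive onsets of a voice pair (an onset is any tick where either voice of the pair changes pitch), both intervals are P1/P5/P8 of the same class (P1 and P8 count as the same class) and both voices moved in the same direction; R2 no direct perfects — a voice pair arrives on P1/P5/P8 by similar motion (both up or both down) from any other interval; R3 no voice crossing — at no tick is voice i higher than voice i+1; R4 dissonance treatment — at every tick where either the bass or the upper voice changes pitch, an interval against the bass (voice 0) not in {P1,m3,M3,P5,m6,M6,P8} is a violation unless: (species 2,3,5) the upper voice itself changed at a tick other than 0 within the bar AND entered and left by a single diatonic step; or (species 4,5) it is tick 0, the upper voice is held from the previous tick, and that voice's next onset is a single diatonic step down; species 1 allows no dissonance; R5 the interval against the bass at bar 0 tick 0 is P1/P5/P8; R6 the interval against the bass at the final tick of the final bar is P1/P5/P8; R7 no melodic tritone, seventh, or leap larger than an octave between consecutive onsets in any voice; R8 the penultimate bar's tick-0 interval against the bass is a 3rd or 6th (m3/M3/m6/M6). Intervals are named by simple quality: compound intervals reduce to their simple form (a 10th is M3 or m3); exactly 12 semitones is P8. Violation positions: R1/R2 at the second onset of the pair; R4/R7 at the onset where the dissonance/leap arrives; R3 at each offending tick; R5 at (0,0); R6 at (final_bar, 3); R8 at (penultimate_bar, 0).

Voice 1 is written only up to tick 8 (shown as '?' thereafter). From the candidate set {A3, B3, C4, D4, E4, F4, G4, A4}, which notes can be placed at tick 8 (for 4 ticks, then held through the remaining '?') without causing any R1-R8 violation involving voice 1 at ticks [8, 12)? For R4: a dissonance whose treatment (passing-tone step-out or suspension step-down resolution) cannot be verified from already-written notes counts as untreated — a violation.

A3: legal
B3: violates R4
C4: legal
D4: violates R4
E4: violates R2
F4: violates R3
G4: violates R3,R4,R7
A4: violates R2,R3

{A3, C4}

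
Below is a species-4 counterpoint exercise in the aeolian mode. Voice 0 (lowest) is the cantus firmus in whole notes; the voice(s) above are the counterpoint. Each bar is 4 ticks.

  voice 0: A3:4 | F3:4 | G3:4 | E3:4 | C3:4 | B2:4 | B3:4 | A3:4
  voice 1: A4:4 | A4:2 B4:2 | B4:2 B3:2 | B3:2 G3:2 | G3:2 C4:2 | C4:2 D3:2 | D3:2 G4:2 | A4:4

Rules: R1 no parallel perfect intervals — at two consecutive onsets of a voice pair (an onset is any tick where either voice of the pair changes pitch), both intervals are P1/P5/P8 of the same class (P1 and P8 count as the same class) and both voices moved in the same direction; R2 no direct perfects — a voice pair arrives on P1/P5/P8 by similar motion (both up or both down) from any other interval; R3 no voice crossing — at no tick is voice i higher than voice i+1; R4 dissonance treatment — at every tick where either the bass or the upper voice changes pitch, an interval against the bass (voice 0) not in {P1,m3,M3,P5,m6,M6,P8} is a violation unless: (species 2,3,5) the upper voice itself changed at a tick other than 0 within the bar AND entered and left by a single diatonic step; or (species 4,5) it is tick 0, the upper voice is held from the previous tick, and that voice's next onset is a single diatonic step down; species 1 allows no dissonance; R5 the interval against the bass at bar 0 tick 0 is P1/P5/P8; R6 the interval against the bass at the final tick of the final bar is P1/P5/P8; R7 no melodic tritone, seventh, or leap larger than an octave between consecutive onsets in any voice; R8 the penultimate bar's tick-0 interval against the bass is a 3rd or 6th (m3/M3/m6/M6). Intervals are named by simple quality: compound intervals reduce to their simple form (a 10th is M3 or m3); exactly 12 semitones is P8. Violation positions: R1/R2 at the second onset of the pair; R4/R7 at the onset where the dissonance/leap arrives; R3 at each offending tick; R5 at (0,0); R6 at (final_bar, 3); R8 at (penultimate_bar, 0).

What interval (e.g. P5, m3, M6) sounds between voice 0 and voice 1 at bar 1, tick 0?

M3

voice 0=F3 voice 1=A4 -> M3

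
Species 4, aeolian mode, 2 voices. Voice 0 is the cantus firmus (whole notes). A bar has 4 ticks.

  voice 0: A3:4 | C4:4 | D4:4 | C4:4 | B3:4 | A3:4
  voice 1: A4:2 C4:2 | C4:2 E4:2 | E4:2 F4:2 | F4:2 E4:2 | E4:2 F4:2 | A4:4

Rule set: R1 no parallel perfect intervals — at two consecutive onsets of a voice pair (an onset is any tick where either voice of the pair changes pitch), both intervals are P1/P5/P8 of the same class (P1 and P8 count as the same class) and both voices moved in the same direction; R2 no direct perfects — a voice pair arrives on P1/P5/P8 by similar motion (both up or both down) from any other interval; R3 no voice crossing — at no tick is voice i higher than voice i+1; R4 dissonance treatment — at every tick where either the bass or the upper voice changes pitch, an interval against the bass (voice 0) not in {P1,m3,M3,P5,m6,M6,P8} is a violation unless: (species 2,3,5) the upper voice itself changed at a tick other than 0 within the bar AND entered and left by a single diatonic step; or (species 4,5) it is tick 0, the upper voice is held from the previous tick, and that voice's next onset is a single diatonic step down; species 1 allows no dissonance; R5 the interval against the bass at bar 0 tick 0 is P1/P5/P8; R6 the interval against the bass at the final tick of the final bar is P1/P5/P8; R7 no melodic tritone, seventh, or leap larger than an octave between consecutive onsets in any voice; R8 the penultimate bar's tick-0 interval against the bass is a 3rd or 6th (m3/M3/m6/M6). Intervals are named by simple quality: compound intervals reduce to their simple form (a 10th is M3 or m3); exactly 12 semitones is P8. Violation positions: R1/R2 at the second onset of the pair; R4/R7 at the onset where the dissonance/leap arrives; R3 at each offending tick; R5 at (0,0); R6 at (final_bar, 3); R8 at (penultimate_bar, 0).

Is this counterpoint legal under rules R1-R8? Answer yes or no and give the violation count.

bar 0: v0=A3 v1=A4 (P8)
bar 1: v0=C4 v1=C4 (P1)
bar 2: v0=D4 v1=E4 (M2)
bar 3: v0=C4 v1=F4 (P4)
bar 4: v0=B3 v1=E4 (P4)
bar 5: v0=A3 v1=A4 (P8)
  R4 @ bar2.0: D4/E4 M2 untreated
  R4 @ bar4.0: B3/E4 P4 untreated
  R8 @ bar4.0: penult P4 not 3rd/6th
  R4 @ bar4.2: B3/F4 TT untreated

No (4 violations)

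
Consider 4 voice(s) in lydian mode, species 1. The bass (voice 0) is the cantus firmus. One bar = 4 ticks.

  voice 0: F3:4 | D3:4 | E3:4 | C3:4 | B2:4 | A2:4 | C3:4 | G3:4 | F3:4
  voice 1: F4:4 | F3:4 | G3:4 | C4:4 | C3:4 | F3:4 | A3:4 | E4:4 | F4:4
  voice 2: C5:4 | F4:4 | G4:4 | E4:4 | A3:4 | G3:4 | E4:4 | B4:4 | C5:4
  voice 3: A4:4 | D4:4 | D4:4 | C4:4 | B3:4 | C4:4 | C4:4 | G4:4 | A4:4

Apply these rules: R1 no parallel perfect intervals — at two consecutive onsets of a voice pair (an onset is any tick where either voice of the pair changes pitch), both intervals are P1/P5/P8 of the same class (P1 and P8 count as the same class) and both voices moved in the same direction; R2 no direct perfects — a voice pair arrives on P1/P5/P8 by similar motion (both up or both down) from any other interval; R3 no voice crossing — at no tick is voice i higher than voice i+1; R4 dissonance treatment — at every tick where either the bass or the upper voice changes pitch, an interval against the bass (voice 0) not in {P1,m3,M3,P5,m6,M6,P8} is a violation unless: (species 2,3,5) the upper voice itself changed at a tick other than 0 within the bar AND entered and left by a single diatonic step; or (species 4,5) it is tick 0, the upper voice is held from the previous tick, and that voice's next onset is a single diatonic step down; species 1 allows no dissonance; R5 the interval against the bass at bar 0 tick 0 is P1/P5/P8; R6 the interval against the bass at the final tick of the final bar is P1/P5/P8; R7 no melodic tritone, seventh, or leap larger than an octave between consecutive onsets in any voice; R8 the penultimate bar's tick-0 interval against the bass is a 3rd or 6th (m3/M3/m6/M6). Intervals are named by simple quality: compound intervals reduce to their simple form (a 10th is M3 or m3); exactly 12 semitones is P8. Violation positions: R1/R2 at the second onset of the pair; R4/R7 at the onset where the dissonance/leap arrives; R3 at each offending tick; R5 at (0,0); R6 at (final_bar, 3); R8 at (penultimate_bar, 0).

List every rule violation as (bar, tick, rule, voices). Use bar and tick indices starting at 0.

(0, 0, R3, (2, 3))
(0, 0, R5, (0, 3))
(0, 1, R3, (2, 3))
(0, 2, R3, (2, 3))
(0, 3, R3, (2, 3))
(1, 0, R2, (0, 3))
(1, 0, R2, (1, 2))
(1, 0, R3, (2, 3))
(1, 1, R3, (2, 3))
(1, 2, R3, (2, 3))
(1, 3, R3, (2, 3))
(2, 0, R1, (1, 2))
(2, 0, R3, (2, 3))
(2, 0, R4, (0, 3))
(2, 1, R3, (2, 3))
(2, 2, R3, (2, 3))
(2, 3, R3, (2, 3))
(3, 0, R2, (0, 3))
(3, 0, R3, (2, 3))
(3, 1, R3, (2, 3))
(3, 2, R3, (2, 3))
(3, 3, R3, (2, 3))
(4, 0, R1, (0, 3))
(4, 0, R4, (0, 1))
(4, 0, R4, (0, 2))
(5, 0, R2, (1, 3))
(5, 0, R4, (0, 2))
(6, 0, R2, (1, 2))
(6, 0, R3, (2, 3))
(6, 1, R3, (2, 3))
(6, 2, R3, (2, 3))
(6, 3, R3, (2, 3))
(7, 0, R1, (0, 3))
(7, 0, R1, (1, 2))
(7, 0, R3, (2, 3))
(7, 0, R8, (0, 3))
(7, 1, R3, (2, 3))
(7, 2, R3, (2, 3))
(7, 3, R3, (2, 3))
(8, 0, R1, (1, 2))
(8, 0, R3, (2, 3))
(8, 1, R3, (2, 3))
(8, 2, R3, (2, 3))
(8, 3, R3, (2, 3))
(8, 3, R6, (0, 3))

bar 0: v0=F3 v1=F4 v2=C5 v3=A4 downbeat M3
bar 1: v0=D3 v1=F3 v2=F4 v3=D4 downbeat P8
bar 2: v0=E3 v1=G3 v2=G4 v3=D4 downbeat m7
bar 3: v0=C3 v1=C4 v2=E4 v3=C4 downbeat P8
bar 4: v0=B2 v1=C3 v2=A3 v3=B3 downbeat P8
bar 5: v0=A2 v1=F3 v2=G3 v3=C4 downbeat m3
bar 6: v0=C3 v1=A3 v2=E4 v3=C4 downbeat P8
bar 7: v0=G3 v1=E4 v2=B4 v3=G4 downbeat P8
bar 8: v0=F3 v1=F4 v2=C5 v3=A4 downbeat M3
  -> R3 @ bar 0 tick 0 v(2, 3): C5 above A4
  -> R5 @ bar 0 tick 0 v(0, 3): opens on M3
  -> R3 @ bar 0 tick 1 v(2, 3): C5 above A4
  -> R3 @ bar 0 tick 2 v(2, 3): C5 above A4
  -> R3 @ bar 0 tick 3 v(2, 3): C5 above A4
  -> R2 @ bar 1 tick 0 v(0, 3): F3/A4 M3 -> D3/D4 P8 similar
  -> R2 @ bar 1 tick 0 v(1, 2): F4/C5 P5 -> F3/F4 P8 similar
  -> R3 @ bar 1 tick 0 v(2, 3): F4 above D4
  -> R3 @ bar 1 tick 1 v(2, 3): F4 above D4
  -> R3 @ bar 1 tick 2 v(2, 3): F4 above D4
  -> R3 @ bar 1 tick 3 v(2, 3): F4 above D4
  -> R1 @ bar 2 tick 0 v(1, 2): F3/F4 P8 -> G3/G4 P8 similar
  -> R3 @ bar 2 tick 0 v(2, 3): G4 above D4
  -> R4 @ bar 2 tick 0 v(0, 3): E3/D4 m7 untreated
  -> R3 @ bar 2 tick 1 v(2, 3): G4 above D4
  -> R3 @ bar 2 tick 2 v(2, 3): G4 above D4
  -> R3 @ bar 2 tick 3 v(2, 3): G4 above D4
  -> R2 @ bar 3 tick 0 v(0, 3): E3/D4 m7 -> C3/C4 P8 similar
  -> R3 @ bar 3 tick 0 v(2, 3): E4 above C4
  -> R3 @ bar 3 tick 1 v(2, 3): E4 above C4
  -> R3 @ bar 3 tick 2 v(2, 3): E4 above C4
  -> R3 @ bar 3 tick 3 v(2, 3): E4 above C4
  -> R1 @ bar 4 tick 0 v(0, 3): C3/C4 P8 -> B2/B3 P8 similar
  -> R4 @ bar 4 tick 0 v(0, 1): B2/C3 m2 untreated
  -> R4 @ bar 4 tick 0 v(0, 2): B2/A3 m7 untreated
  -> R2 @ bar 5 tick 0 v(1, 3): C3/B3 M7 -> F3/C4 P5 similar
  -> R4 @ bar 5 tick 0 v(0, 2): A2/G3 m7 untreated
  -> R2 @ bar 6 tick 0 v(1, 2): F3/G3 M2 -> A3/E4 P5 similar
  -> R3 @ bar 6 tick 0 v(2, 3): E4 above C4
  -> R3 @ bar 6 tick 1 v(2, 3): E4 above C4
  -> R3 @ bar 6 tick 2 v(2, 3): E4 above C4
  -> R3 @ bar 6 tick 3 v(2, 3): E4 above C4
  -> R1 @ bar 7 tick 0 v(0, 3): C3/C4 P8 -> G3/G4 P8 similar
  -> R1 @ bar 7 tick 0 v(1, 2): A3/E4 P5 -> E4/B4 P5 similar
  -> R3 @ bar 7 tick 0 v(2, 3): B4 above G4
  -> R8 @ bar 7 tick 0 v(0, 3): penult P8 not 3rd/6th
  -> R3 @ bar 7 tick 1 v(2, 3): B4 above G4
  -> R3 @ bar 7 tick 2 v(2, 3): B4 above G4
  -> R3 @ bar 7 tick 3 v(2, 3): B4 above G4
  -> R1 @ bar 8 tick 0 v(1, 2): E4/B4 P5 -> F4/C5 P5 similar
  -> R3 @ bar 8 tick 0 v(2, 3): C5 above A4
  -> R3 @ bar 8 tick 1 v(2, 3): C5 above A4
  -> R3 @ bar 8 tick 2 v(2, 3): C5 above A4
  -> R3 @ bar 8 tick 3 v(2, 3): C5 above A4
  -> R6 @ bar 8 tick 3 v(0, 3): closes on M3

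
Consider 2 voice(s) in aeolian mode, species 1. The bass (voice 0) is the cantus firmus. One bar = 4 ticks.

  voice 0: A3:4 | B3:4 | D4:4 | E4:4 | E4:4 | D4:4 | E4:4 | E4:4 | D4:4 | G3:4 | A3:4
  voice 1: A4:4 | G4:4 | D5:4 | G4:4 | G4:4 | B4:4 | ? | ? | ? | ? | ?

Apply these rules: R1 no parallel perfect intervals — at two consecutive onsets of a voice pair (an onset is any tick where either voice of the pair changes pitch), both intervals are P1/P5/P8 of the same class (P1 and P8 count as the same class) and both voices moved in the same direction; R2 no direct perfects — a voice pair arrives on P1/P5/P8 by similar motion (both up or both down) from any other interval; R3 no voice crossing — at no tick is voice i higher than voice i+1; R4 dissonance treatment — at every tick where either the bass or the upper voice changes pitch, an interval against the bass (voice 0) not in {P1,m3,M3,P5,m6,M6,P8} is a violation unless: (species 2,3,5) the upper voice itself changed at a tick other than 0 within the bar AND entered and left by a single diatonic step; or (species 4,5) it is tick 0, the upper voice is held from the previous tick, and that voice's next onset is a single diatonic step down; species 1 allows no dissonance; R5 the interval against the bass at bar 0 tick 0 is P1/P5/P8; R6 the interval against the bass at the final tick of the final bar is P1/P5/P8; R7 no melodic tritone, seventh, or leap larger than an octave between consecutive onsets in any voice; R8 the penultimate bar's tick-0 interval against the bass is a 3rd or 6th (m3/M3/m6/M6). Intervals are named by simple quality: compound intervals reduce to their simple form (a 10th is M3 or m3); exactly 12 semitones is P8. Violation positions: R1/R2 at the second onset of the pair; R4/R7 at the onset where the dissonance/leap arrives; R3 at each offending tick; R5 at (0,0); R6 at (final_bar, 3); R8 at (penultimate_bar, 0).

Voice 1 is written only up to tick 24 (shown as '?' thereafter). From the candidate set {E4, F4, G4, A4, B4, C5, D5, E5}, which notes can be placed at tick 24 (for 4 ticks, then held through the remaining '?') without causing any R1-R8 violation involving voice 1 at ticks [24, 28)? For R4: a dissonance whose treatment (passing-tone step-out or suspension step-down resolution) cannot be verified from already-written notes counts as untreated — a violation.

{B4, C5, E4, G4}

E4: legal
F4: violates R4,R7
G4: legal
A4: violates R4
B4: legal
C5: legal
D5: violates R4
E5: violates R2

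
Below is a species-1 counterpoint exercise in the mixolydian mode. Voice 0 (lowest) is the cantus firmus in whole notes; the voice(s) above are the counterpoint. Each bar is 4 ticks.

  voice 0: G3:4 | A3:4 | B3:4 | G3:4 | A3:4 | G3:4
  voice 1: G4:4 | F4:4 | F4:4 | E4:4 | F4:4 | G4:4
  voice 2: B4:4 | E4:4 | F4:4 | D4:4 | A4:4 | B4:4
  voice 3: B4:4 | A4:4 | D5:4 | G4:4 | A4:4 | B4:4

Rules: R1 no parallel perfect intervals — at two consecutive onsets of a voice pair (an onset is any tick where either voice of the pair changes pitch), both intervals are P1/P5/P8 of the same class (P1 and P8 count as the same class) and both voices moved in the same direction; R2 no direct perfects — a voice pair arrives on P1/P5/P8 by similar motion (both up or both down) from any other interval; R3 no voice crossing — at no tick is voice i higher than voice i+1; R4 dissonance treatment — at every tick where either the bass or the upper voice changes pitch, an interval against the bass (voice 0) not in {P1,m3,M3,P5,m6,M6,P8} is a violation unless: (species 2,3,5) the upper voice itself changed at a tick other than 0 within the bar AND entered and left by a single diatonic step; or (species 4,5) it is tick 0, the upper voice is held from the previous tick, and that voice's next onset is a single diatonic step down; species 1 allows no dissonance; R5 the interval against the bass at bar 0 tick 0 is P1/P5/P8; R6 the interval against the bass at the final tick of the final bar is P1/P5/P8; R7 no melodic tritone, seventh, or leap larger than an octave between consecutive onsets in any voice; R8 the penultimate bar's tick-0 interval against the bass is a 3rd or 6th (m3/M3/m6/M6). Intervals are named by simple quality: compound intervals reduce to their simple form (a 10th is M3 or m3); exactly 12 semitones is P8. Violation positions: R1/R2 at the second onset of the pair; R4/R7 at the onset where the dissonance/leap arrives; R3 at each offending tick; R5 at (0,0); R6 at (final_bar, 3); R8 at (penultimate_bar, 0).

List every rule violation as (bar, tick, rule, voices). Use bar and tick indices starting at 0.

bar 0: v0=G3 v1=G4 v2=B4 v3=B4 downbeat M3
bar 1: v0=A3 v1=F4 v2=E4 v3=A4 downbeat P8
bar 2: v0=B3 v1=F4 v2=F4 v3=D5 downbeat m3
bar 3: v0=G3 v1=E4 v2=D4 v3=G4 downbeat P8
bar 4: v0=A3 v1=F4 v2=A4 v3=A4 downbeat P8
bar 5: v0=G3 v1=G4 v2=B4 v3=B4 downbeat M3
  -> R5 @ bar 0 tick 0 v(0, 2): opens on M3
  -> R5 @ bar 0 tick 0 v(0, 3): opens on M3
  -> R3 @ bar 1 tick 0 v(1, 2): F4 above E4
  -> R3 @ bar 1 tick 1 v(1, 2): F4 above E4
  -> R3 @ bar 1 tick 2 v(1, 2): F4 above E4
  -> R3 @ bar 1 tick 3 v(1, 2): F4 above E4
  -> R4 @ bar 2 tick 0 v(0, 1): B3/F4 TT untreated
  -> R4 @ bar 2 tick 0 v(0, 2): B3/F4 TT untreated
  -> R2 @ bar 3 tick 0 v(0, 2): B3/F4 TT -> G3/D4 P5 similar
  -> R2 @ bar 3 tick 0 v(0, 3): B3/D5 m3 -> G3/G4 P8 similar
  -> R3 @ bar 3 tick 0 v(1, 2): E4 above D4
  -> R3 @ bar 3 tick 1 v(1, 2): E4 above D4
  -> R3 @ bar 3 tick 2 v(1, 2): E4 above D4
  -> R3 @ bar 3 tick 3 v(1, 2): E4 above D4
  -> R1 @ bar 4 tick 0 v(0, 3): G3/G4 P8 -> A3/A4 P8 similar
  -> R2 @ bar 4 tick 0 v(0, 2): G3/D4 P5 -> A3/A4 P8 similar
  -> R2 @ bar 4 tick 0 v(2, 3): D4/G4 P4 -> A4/A4 P1 similar
  -> R8 @ bar 4 tick 0 v(0, 2): penult P8 not 3rd/6th
  -> R8 @ bar 4 tick 0 v(0, 3): penult P8 not 3rd/6th
  -> R1 @ bar 5 tick 0 v(2, 3): A4/A4 P1 -> B4/B4 P1 similar
  -> R6 @ bar 5 tick 3 v(0, 2): closes on M3
  -> R6 @ bar 5 tick 3 v(0, 3): closes on M3

(0, 0, R5, (0, 2))
(0, 0, R5, (0, 3))
(1, 0, R3, (1, 2))
(1, 1, R3, (1, 2))
(1, 2, R3, (1, 2))
(1, 3, R3, (1, 2))
(2, 0, R4, (0, 1))
(2, 0, R4, (0, 2))
(3, 0, R2, (0, 2))
(3, 0, R2, (0, 3))
(3, 0, R3, (1, 2))
(3, 1, R3, (1, 2))
(3, 2, R3, (1, 2))
(3, 3, R3, (1, 2))
(4, 0, R1, (0, 3))
(4, 0, R2, (0, 2))
(4, 0, R2, (2, 3))
(4, 0, R8, (0, 2))
(4, 0, R8, (0, 3))
(5, 0, R1, (2, 3))
(5, 3, R6, (0, 2))
(5, 3, R6, (0, 3))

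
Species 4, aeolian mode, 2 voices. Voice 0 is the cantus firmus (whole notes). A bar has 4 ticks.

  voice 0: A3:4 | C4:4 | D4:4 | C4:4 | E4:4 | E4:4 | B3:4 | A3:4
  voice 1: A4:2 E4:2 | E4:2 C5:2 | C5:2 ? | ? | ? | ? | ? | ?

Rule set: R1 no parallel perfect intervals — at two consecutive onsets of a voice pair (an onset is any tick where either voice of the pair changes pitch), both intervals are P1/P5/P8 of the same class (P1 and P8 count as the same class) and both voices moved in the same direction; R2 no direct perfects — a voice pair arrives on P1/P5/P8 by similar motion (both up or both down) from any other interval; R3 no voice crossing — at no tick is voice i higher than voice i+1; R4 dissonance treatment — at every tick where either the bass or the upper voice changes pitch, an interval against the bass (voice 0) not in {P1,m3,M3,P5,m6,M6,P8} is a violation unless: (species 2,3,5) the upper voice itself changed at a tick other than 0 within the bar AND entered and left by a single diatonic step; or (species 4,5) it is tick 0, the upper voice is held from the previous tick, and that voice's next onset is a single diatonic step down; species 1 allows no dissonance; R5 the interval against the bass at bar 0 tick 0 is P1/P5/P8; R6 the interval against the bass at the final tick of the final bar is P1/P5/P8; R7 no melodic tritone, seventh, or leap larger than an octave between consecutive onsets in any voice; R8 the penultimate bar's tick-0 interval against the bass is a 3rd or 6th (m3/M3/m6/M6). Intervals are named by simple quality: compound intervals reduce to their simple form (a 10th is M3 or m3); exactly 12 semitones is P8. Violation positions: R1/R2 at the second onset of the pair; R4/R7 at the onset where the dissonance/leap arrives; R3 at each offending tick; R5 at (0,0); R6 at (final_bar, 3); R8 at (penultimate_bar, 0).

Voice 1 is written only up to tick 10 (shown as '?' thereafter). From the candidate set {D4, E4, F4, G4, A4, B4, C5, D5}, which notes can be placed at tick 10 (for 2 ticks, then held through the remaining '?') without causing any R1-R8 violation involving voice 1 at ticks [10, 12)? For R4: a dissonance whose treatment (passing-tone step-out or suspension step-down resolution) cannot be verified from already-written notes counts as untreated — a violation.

{A4, B4, C5, D5, F4}

D4: violates R7
E4: violates R4
F4: legal
G4: violates R4
A4: legal
B4: legal
C5: legal
D5: legal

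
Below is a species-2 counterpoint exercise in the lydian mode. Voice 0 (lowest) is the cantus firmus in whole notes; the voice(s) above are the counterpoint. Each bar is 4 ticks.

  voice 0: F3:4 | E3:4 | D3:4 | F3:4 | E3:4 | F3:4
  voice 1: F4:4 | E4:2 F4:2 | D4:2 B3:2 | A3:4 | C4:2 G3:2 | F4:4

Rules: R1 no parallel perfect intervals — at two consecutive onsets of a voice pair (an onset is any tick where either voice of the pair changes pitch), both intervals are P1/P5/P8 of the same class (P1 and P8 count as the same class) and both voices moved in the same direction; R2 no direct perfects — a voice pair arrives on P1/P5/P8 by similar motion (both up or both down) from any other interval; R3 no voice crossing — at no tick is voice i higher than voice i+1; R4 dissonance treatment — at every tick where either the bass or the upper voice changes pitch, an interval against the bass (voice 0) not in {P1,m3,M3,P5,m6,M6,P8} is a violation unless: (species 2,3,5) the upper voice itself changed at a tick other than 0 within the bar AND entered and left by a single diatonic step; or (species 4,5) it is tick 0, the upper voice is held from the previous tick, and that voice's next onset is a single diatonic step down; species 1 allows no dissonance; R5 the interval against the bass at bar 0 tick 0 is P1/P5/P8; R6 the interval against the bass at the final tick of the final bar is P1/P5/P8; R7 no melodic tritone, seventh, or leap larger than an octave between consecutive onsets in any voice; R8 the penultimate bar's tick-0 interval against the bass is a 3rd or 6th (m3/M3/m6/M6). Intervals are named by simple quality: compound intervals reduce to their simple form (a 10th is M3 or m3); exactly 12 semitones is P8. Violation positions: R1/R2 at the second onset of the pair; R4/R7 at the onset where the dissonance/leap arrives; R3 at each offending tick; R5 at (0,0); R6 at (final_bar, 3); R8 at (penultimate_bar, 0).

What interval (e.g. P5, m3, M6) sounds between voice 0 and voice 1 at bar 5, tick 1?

voice 0=F3 voice 1=F4 -> P8

P8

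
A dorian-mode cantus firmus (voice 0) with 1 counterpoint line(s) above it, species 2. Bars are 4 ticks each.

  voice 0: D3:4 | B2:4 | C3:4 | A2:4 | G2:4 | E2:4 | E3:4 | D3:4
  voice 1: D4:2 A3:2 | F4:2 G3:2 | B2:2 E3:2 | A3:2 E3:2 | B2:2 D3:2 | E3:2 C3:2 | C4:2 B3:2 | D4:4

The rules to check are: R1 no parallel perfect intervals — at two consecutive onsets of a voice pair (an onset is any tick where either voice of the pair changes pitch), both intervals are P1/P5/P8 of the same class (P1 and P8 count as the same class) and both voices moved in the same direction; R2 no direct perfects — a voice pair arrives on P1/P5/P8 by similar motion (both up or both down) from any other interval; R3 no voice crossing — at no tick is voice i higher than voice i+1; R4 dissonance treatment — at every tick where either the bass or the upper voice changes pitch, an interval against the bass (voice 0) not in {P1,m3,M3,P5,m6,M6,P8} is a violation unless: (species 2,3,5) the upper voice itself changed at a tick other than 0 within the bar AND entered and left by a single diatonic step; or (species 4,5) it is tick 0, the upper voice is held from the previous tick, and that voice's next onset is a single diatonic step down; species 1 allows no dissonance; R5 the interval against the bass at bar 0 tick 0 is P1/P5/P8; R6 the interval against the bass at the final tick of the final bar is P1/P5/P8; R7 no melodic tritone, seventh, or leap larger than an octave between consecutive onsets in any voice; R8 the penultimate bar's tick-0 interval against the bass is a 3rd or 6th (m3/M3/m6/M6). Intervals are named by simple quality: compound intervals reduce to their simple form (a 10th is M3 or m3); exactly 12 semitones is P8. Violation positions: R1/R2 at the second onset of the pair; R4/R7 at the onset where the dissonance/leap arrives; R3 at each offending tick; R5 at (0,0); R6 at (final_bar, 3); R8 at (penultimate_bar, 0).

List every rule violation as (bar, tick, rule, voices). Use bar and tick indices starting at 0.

(1, 0, R4, (0, 1))
(1, 2, R7, (1,))
(2, 0, R3, (0, 1))
(2, 0, R4, (0, 1))
(2, 1, R3, (0, 1))

bar 0: v0=D3 v1=D4 downbeat P8
bar 1: v0=B2 v1=F4 downbeat TT
bar 2: v0=C3 v1=B2 downbeat m2
bar 3: v0=A2 v1=A3 downbeat P8
bar 4: v0=G2 v1=B2 downbeat M3
bar 5: v0=E2 v1=E3 downbeat P8
bar 6: v0=E3 v1=C4 downbeat m6
bar 7: v0=D3 v1=D4 downbeat P8
  -> R4 @ bar 1 tick 0 v(0, 1): B2/F4 TT untreated
  -> R7 @ bar 1 tick 2 v(1,): F4->G3 leap 10st
  -> R3 @ bar 2 tick 0 v(0, 1): C3 above B2
  -> R4 @ bar 2 tick 0 v(0, 1): C3/B2 m2 untreated
  -> R3 @ bar 2 tick 1 v(0, 1): C3 above B2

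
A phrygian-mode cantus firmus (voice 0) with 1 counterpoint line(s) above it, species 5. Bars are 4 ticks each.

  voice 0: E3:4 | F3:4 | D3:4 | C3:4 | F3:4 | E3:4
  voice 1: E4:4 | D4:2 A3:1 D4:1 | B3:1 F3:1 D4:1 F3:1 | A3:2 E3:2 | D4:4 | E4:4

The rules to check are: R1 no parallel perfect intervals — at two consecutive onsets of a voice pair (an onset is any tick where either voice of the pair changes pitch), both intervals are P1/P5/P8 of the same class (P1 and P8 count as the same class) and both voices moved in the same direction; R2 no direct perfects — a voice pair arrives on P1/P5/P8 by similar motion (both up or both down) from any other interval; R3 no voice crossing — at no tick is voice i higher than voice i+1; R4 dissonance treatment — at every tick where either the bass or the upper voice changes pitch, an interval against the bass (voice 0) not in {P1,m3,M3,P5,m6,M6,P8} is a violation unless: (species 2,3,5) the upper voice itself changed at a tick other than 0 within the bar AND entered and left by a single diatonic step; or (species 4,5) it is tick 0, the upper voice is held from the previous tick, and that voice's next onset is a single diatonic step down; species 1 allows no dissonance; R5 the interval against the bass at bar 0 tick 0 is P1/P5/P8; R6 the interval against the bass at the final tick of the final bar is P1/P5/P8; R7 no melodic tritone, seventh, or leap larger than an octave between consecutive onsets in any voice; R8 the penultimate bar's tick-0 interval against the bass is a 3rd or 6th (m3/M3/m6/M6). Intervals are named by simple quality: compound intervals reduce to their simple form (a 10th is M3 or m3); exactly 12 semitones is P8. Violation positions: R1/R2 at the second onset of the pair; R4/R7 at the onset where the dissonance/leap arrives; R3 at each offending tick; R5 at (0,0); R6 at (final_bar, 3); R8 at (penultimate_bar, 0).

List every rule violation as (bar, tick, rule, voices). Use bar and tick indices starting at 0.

(2, 1, R7, (1,))
(4, 0, R7, (1,))

bar 0: v0=E3 v1=E4 downbeat P8
bar 1: v0=F3 v1=D4 downbeat M6
bar 2: v0=D3 v1=B3 downbeat M6
bar 3: v0=C3 v1=A3 downbeat M6
bar 4: v0=F3 v1=D4 downbeat M6
bar 5: v0=E3 v1=E4 downbeat P8
  -> R7 @ bar 2 tick 1 v(1,): B3->F3 leap 6st
  -> R7 @ bar 4 tick 0 v(1,): E3->D4 leap 10st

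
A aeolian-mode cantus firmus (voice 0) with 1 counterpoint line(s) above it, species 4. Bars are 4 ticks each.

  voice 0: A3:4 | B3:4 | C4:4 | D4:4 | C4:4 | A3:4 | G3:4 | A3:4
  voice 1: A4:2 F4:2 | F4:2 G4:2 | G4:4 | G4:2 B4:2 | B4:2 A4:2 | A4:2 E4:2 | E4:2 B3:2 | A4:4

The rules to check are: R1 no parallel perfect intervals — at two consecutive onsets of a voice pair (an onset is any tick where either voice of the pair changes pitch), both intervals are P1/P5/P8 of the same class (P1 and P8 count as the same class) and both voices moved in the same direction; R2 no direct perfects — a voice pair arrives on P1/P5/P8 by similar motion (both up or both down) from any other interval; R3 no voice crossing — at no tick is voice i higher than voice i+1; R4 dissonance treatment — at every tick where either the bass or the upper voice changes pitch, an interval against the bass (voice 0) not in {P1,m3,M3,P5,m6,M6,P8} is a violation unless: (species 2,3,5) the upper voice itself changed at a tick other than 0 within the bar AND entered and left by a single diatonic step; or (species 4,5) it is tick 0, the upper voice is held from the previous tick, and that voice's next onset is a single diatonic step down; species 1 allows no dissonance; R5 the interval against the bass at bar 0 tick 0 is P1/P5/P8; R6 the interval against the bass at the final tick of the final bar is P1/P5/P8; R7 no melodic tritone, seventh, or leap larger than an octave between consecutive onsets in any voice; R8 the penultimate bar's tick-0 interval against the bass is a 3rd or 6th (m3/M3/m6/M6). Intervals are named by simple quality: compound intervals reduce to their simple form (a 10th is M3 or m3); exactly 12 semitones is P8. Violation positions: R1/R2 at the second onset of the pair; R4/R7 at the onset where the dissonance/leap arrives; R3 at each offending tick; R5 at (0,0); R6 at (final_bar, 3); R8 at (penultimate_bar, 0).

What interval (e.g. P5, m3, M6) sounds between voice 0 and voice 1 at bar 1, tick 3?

voice 0=B3 voice 1=G4 -> m6

m6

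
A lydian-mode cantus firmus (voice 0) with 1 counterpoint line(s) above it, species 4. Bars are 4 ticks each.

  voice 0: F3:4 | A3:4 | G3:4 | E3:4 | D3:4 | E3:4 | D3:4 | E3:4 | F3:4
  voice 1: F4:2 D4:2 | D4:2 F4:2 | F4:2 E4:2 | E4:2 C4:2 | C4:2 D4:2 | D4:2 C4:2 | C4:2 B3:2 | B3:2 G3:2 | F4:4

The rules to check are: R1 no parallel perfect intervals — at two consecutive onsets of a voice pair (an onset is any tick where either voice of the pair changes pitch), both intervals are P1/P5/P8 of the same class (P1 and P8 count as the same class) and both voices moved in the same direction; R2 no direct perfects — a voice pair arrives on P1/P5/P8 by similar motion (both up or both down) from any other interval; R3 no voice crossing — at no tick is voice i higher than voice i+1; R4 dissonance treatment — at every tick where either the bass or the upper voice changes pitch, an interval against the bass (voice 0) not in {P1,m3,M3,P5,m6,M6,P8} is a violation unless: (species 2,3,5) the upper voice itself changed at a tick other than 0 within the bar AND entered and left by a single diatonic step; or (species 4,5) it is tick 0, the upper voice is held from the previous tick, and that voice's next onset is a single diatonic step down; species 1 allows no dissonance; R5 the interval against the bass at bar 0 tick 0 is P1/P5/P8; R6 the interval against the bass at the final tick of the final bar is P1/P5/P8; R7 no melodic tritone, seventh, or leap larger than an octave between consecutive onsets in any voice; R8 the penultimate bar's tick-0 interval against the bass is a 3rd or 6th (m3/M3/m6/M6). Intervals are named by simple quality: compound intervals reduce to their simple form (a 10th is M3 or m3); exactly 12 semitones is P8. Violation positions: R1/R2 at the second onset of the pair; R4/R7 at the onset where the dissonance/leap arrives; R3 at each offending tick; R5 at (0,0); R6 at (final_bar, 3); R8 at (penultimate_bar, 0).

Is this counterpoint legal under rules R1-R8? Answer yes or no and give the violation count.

No (5 violations)

bar 0: v0=F3 v1=F4 (P8)
bar 1: v0=A3 v1=D4 (P4)
bar 2: v0=G3 v1=F4 (m7)
bar 3: v0=E3 v1=E4 (P8)
bar 4: v0=D3 v1=C4 (m7)
bar 5: v0=E3 v1=D4 (m7)
bar 6: v0=D3 v1=C4 (m7)
bar 7: v0=E3 v1=B3 (P5)
bar 8: v0=F3 v1=F4 (P8)
  R4 @ bar1.0: A3/D4 P4 untreated
  R4 @ bar4.0: D3/C4 m7 untreated
  R8 @ bar7.0: penult P5 not 3rd/6th
  R2 @ bar8.0: E3/G3 m3 -> F3/F4 P8 similar
  R7 @ bar8.0: G3->F4 leap 10st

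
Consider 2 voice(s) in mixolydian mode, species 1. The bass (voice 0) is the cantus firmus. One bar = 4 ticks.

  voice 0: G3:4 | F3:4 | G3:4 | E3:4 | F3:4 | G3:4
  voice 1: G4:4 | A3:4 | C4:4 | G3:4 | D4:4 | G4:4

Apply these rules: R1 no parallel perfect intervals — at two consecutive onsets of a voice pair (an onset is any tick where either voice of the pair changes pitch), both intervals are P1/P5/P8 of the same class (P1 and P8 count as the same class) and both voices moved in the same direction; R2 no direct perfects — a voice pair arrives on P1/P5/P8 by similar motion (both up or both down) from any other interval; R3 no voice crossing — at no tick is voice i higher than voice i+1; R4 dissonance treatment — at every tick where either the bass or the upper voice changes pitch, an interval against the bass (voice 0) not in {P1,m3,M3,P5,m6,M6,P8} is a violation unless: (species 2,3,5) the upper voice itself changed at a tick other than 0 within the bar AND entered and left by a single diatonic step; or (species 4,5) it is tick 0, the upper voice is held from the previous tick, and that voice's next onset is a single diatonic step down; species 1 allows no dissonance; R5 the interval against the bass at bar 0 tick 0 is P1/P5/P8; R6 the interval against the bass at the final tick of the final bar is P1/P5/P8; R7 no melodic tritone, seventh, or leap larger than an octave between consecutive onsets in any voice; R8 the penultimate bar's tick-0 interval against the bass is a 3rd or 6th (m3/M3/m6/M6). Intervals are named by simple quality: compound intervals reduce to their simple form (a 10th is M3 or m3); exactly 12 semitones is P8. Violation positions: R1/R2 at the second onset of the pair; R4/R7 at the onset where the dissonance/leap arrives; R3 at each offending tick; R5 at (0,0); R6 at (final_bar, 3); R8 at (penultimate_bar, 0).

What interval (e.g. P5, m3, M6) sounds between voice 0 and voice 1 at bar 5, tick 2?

voice 0=G3 voice 1=G4 -> P8

P8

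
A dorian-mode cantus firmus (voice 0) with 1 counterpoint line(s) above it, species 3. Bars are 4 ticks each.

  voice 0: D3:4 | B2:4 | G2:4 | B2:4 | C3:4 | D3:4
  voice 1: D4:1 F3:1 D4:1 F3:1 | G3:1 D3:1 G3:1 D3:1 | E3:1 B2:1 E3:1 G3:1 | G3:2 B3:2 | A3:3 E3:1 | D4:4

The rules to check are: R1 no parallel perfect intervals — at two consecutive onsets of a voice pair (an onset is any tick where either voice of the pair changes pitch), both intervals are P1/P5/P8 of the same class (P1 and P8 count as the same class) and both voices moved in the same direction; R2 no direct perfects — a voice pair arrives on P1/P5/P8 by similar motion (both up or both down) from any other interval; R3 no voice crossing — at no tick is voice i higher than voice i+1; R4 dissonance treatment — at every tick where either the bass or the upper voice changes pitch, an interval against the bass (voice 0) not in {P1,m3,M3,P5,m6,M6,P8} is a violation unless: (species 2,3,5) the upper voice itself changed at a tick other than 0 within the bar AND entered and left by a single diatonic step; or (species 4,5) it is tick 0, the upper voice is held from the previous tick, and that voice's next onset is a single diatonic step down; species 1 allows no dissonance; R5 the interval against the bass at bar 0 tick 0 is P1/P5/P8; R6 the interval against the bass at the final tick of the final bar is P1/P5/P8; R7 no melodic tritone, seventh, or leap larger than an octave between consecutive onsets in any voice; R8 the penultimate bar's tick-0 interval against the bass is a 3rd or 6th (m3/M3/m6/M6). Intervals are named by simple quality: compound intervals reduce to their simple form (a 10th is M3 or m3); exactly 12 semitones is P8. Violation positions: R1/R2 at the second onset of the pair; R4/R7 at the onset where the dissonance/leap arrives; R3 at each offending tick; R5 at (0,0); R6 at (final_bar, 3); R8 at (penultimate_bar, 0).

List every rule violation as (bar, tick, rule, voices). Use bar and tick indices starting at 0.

bar 0: v0=D3 v1=D4 downbeat P8
bar 1: v0=B2 v1=G3 downbeat m6
bar 2: v0=G2 v1=E3 downbeat M6
bar 3: v0=B2 v1=G3 downbeat m6
bar 4: v0=C3 v1=A3 downbeat M6
bar 5: v0=D3 v1=D4 downbeat P8
  -> R2 @ bar 5 tick 0 v(0, 1): C3/E3 M3 -> D3/D4 P8 similar
  -> R7 @ bar 5 tick 0 v(1,): E3->D4 leap 10st

(5, 0, R2, (0, 1))
(5, 0, R7, (1,))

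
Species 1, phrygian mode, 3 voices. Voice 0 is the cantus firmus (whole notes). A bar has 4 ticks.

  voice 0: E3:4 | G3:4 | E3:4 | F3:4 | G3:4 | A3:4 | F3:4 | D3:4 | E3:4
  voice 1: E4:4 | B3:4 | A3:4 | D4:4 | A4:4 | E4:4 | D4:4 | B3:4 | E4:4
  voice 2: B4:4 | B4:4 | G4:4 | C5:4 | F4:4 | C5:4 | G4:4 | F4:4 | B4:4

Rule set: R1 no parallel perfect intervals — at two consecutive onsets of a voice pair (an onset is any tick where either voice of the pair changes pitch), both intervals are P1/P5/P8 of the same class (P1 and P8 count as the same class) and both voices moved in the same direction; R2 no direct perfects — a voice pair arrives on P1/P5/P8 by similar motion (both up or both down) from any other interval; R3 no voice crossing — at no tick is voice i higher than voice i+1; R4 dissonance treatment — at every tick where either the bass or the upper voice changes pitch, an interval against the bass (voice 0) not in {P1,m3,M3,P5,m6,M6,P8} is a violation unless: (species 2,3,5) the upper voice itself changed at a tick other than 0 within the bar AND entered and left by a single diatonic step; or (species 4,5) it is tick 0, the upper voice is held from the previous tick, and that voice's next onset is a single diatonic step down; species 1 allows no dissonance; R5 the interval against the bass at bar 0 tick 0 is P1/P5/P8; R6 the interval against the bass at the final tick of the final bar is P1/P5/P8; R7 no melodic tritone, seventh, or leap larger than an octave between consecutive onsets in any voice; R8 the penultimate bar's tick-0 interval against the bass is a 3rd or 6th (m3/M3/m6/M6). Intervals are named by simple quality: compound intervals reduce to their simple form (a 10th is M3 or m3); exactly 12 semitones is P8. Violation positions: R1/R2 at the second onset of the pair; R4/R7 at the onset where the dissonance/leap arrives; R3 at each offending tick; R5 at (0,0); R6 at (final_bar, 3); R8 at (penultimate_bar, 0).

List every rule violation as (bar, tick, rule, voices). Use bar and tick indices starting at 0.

(2, 0, R4, (0, 1))
(3, 0, R2, (0, 2))
(4, 0, R3, (1, 2))
(4, 0, R4, (0, 1))
(4, 0, R4, (0, 2))
(4, 1, R3, (1, 2))
(4, 2, R3, (1, 2))
(4, 3, R3, (1, 2))
(6, 0, R4, (0, 2))
(8, 0, R2, (0, 1))
(8, 0, R2, (0, 2))
(8, 0, R2, (1, 2))
(8, 0, R7, (2,))

bar 0: v0=E3 v1=E4 v2=B4 downbeat P5
bar 1: v0=G3 v1=B3 v2=B4 downbeat M3
bar 2: v0=E3 v1=A3 v2=G4 downbeat m3
bar 3: v0=F3 v1=D4 v2=C5 downbeat P5
bar 4: v0=G3 v1=A4 v2=F4 downbeat m7
bar 5: v0=A3 v1=E4 v2=C5 downbeat m3
bar 6: v0=F3 v1=D4 v2=G4 downbeat M2
bar 7: v0=D3 v1=B3 v2=F4 downbeat m3
bar 8: v0=E3 v1=E4 v2=B4 downbeat P5
  -> R4 @ bar 2 tick 0 v(0, 1): E3/A3 P4 untreated
  -> R2 @ bar 3 tick 0 v(0, 2): E3/G4 m3 -> F3/C5 P5 similar
  -> R3 @ bar 4 tick 0 v(1, 2): A4 above F4
  -> R4 @ bar 4 tick 0 v(0, 1): G3/A4 M2 untreated
  -> R4 @ bar 4 tick 0 v(0, 2): G3/F4 m7 untreated
  -> R3 @ bar 4 tick 1 v(1, 2): A4 above F4
  -> R3 @ bar 4 tick 2 v(1, 2): A4 above F4
  -> R3 @ bar 4 tick 3 v(1, 2): A4 above F4
  -> R4 @ bar 6 tick 0 v(0, 2): F3/G4 M2 untreated
  -> R2 @ bar 8 tick 0 v(0, 1): D3/B3 M6 -> E3/E4 P8 similar
  -> R2 @ bar 8 tick 0 v(0, 2): D3/F4 m3 -> E3/B4 P5 similar
  -> R2 @ bar 8 tick 0 v(1, 2): B3/F4 TT -> E4/B4 P5 similar
  -> R7 @ bar 8 tick 0 v(2,): F4->B4 leap 6st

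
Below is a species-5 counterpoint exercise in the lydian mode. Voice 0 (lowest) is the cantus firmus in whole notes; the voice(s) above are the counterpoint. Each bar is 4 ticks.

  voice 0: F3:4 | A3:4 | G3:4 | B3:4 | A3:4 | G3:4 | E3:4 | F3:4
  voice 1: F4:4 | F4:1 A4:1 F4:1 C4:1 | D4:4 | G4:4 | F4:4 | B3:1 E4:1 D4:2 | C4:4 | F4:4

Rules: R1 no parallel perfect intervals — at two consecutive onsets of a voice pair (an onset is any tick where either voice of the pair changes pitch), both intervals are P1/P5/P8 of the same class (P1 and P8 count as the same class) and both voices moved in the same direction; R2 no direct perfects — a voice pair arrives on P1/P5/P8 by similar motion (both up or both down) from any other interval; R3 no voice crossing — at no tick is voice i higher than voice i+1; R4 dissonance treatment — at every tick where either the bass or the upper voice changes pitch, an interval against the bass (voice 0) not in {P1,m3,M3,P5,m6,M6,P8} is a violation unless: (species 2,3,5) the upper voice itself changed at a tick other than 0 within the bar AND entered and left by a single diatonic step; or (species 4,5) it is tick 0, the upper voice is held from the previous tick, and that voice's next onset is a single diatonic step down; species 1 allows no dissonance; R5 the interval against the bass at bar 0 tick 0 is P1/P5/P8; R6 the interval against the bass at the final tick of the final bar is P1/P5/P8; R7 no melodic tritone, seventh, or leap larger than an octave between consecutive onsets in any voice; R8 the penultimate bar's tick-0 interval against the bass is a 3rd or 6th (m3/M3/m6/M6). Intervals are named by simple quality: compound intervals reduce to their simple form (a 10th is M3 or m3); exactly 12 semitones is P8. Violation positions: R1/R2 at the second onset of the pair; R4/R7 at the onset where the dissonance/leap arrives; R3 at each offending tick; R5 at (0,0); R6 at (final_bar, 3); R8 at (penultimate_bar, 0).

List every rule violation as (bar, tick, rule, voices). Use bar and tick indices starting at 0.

bar 0: v0=F3 v1=F4 downbeat P8
bar 1: v0=A3 v1=F4 downbeat m6
bar 2: v0=G3 v1=D4 downbeat P5
bar 3: v0=B3 v1=G4 downbeat m6
bar 4: v0=A3 v1=F4 downbeat m6
bar 5: v0=G3 v1=B3 downbeat M3
bar 6: v0=E3 v1=C4 downbeat m6
bar 7: v0=F3 v1=F4 downbeat P8
  -> R7 @ bar 5 tick 0 v(1,): F4->B3 leap 6st
  -> R2 @ bar 7 tick 0 v(0, 1): E3/C4 m6 -> F3/F4 P8 similar

(5, 0, R7, (1,))
(7, 0, R2, (0, 1))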